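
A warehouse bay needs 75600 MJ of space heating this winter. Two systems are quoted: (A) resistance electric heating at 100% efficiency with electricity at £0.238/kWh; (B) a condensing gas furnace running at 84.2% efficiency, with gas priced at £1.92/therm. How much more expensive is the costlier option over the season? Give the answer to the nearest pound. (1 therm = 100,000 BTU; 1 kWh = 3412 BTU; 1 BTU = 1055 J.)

£3364

Heat load = 75600 MJ = 75,600,000,000 J / 1055 = 71,658,768 BTU
Gas: input = 71,658,768 / 0.842 = 85,105,425 BTU = 851.1 therm → 851.1 × £1.92 = £1,634.02
Electric: 71,658,768 BTU / 3412 = 21,000 kWh → × £0.238 = £4,998.47
Difference = |£1,634.02 − £4,998.47| = £3,364.45 ≈ £3364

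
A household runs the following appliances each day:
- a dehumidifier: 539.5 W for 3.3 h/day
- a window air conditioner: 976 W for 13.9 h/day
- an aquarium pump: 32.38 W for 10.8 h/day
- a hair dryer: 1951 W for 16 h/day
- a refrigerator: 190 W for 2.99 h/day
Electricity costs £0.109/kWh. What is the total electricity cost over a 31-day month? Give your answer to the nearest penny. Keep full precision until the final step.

dehumidifier: 539.5 W × 3.3 h × 31 d = 55,191 Wh = 55.19 kWh
window air conditioner: 976 W × 13.9 h × 31 d = 420,558 Wh = 420.6 kWh
aquarium pump: 32.38 W × 10.8 h × 31 d = 10,841 Wh = 10.84 kWh
hair dryer: 1951 W × 16 h × 31 d = 967,696 Wh = 967.7 kWh
refrigerator: 190 W × 2.99 h × 31 d = 17,611 Wh = 17.61 kWh
Total energy = 55.19 + 420.6 + 10.84 + 967.7 + 17.61 = 1,472 kWh
Cost = 1,472 kWh × £0.109 = £160.44

£160.44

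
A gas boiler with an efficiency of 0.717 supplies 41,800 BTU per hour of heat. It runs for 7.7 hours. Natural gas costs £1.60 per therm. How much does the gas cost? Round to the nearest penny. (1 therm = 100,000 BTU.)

Heat delivered = 41,800 BTU/h × 7.7 h = 321,860 BTU
Gas input = 321,860 / 0.717 = 448,898 BTU
= 448,898 / 100,000 = 4.489 therm
Cost = 4.489 × £1.60/therm = £7.18

£7.18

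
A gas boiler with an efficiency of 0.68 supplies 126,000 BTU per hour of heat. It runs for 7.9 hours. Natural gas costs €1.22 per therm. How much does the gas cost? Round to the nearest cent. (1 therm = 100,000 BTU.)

Heat delivered = 126,000 BTU/h × 7.9 h = 995,400 BTU
Gas input = 995,400 / 0.68 = 1,463,824 BTU
= 1,463,824 / 100,000 = 14.64 therm
Cost = 14.64 × €1.22/therm = €17.86

€17.86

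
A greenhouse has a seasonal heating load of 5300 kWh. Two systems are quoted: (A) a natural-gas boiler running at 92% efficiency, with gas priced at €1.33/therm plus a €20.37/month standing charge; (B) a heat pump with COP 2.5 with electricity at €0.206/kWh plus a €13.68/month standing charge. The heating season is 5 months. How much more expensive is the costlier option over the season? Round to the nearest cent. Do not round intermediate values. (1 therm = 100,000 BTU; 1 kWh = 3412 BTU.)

€141.84

Heat load = 5300 kWh × 3412 = 18,083,600 BTU
Gas: input = 18,083,600 / 0.92 = 19,656,087 BTU = 196.6 therm → 196.6 × €1.33 = €261.43; + 5 × €20.37 standing = €363.28
Heat pump: 18,083,600 BTU / 3412 = 5,300 kWh heat; / 2.5 = 2,120 kWh in → × €0.206 = €436.72; + 5 × €13.68 standing = €505.12
Difference = |€363.28 − €505.12| = €141.84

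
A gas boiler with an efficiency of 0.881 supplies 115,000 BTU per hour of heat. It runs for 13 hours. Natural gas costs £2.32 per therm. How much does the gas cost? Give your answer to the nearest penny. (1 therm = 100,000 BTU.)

Heat delivered = 115,000 BTU/h × 13 h = 1,495,000 BTU
Gas input = 1,495,000 / 0.881 = 1,696,935 BTU
= 1,696,935 / 100,000 = 16.97 therm
Cost = 16.97 × £2.32/therm = £39.37

£39.37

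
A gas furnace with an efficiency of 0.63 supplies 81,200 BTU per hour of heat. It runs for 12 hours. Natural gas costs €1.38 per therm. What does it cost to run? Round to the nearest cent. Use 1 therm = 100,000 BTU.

Heat delivered = 81,200 BTU/h × 12 h = 974,400 BTU
Gas input = 974,400 / 0.63 = 1,546,667 BTU
= 1,546,667 / 100,000 = 15.47 therm
Cost = 15.47 × €1.38/therm = €21.34

€21.34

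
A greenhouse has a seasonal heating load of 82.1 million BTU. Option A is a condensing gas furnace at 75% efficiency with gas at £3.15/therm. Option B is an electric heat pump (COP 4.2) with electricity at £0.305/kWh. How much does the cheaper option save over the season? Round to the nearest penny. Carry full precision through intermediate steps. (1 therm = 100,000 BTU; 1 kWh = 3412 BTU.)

£1700.83

Heat load = 82.1 × 10⁶ BTU = 82,100,000 BTU
Gas: input = 82,100,000 / 0.75 = 109,466,667 BTU = 1,095 therm → 1,095 × £3.15 = £3,448.20
Heat pump: 82,100,000 BTU / 3412 = 24,060 kWh heat; / 4.2 = 5,729 kWh in → × £0.305 = £1,747.37
Difference = |£3,448.20 − £1,747.37| = £1,700.83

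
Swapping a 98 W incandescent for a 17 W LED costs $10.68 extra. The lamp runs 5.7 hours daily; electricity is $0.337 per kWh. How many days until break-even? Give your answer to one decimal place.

68.6 days

Power saved = 98 − 17 = 81 W
Daily energy saved = 81 W × 5.7 h = 461.7 Wh = 0.4617 kWh
Daily savings = 0.4617 × $0.337 = $0.1556
Payback = $10.68 / $0.1556 per day = 68.64 days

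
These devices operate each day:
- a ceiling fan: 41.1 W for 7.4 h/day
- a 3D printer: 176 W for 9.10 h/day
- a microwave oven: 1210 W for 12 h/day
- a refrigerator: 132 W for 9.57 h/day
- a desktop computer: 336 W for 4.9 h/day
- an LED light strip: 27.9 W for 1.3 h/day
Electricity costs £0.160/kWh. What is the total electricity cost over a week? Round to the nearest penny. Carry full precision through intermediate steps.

ceiling fan: 41.1 W × 7.4 h × 7 d = 2,129 Wh = 2.129 kWh
3D printer: 176 W × 9.10 h × 7 d = 11,211 Wh = 11.21 kWh
microwave oven: 1210 W × 12 h × 7 d = 101,640 Wh = 101.6 kWh
refrigerator: 132 W × 9.57 h × 7 d = 8,843 Wh = 8.843 kWh
desktop computer: 336 W × 4.9 h × 7 d = 11,525 Wh = 11.52 kWh
LED light strip: 27.9 W × 1.3 h × 7 d = 254 Wh = 0.2539 kWh
Total energy = 2.129 + 11.21 + 101.6 + 8.843 + 11.52 + 0.2539 = 135.6 kWh
Cost = 135.6 kWh × £0.160 = £21.70

£21.70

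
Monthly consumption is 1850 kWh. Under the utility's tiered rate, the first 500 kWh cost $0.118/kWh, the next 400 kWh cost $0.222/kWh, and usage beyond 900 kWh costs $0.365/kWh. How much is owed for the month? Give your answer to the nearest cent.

First 500 kWh × $0.118 = $59.00
Next 400 kWh × $0.222 = $88.80
Remaining 950 kWh × $0.365 = $346.75
Total = $494.55

$494.55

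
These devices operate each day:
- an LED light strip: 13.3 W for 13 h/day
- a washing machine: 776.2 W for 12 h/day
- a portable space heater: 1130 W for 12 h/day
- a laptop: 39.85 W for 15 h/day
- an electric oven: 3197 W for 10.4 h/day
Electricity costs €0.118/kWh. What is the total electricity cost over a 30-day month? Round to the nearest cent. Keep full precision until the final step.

LED light strip: 13.3 W × 13 h × 30 d = 5,187 Wh = 5.187 kWh
washing machine: 776.2 W × 12 h × 30 d = 279,432 Wh = 279.4 kWh
portable space heater: 1130 W × 12 h × 30 d = 406,800 Wh = 406.8 kWh
laptop: 39.85 W × 15 h × 30 d = 17,932 Wh = 17.93 kWh
electric oven: 3197 W × 10.4 h × 30 d = 997,464 Wh = 997.5 kWh
Total energy = 5.187 + 279.4 + 406.8 + 17.93 + 997.5 = 1,707 kWh
Cost = 1,707 kWh × €0.118 = €201.40

€201.40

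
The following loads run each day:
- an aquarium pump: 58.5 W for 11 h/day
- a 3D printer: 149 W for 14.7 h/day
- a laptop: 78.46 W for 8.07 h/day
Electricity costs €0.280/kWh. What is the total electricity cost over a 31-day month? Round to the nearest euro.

aquarium pump: 58.5 W × 11 h × 31 d = 19,948 Wh = 19.95 kWh
3D printer: 149 W × 14.7 h × 31 d = 67,899 Wh = 67.9 kWh
laptop: 78.46 W × 8.07 h × 31 d = 19,628 Wh = 19.63 kWh
Total energy = 19.95 + 67.9 + 19.63 = 107.5 kWh
Cost = 107.5 kWh × €0.280 = €30.09 ≈ €30

€30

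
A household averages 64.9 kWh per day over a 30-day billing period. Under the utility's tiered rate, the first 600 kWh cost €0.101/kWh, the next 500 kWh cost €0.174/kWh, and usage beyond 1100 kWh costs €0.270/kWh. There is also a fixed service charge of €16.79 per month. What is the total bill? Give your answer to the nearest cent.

Usage = 64.9 kWh/day × 30 days = 1947 kWh
First 600 kWh × €0.101 = €60.60
Next 500 kWh × €0.174 = €87.00
Remaining 847 kWh × €0.270 = €228.69
Energy charge = €376.29; + service €16.79 = €393.08

€393.08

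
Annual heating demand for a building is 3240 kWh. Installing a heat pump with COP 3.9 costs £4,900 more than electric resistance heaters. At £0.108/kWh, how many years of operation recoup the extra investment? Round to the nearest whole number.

Resistance: 3240 kWh × £0.108 = £349.92/yr
Heat pump: 3240 / 3.9 = 830.8 kWh in → × £0.108 = £89.72/yr
Annual savings = £260.20
Payback = £4,900 / £260.20 = 18.8 years

19 years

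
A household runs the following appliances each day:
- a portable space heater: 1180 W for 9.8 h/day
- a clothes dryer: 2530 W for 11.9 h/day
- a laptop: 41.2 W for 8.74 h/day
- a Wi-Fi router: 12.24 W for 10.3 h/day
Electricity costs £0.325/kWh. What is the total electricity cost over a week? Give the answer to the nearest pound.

£96

portable space heater: 1180 W × 9.8 h × 7 d = 80,948 Wh = 80.95 kWh
clothes dryer: 2530 W × 11.9 h × 7 d = 210,749 Wh = 210.7 kWh
laptop: 41.2 W × 8.74 h × 7 d = 2,521 Wh = 2.521 kWh
Wi-Fi router: 12.24 W × 10.3 h × 7 d = 883 Wh = 0.8825 kWh
Total energy = 80.95 + 210.7 + 2.521 + 0.8825 = 295.1 kWh
Cost = 295.1 kWh × £0.325 = £95.91 ≈ £96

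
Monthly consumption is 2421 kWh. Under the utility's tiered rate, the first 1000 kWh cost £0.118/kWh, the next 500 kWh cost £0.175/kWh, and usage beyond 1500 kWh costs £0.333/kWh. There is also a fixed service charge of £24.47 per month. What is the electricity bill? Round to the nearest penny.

£536.66

First 1000 kWh × £0.118 = £118.00
Next 500 kWh × £0.175 = £87.50
Remaining 921 kWh × £0.333 = £306.69
Energy charge = £512.19; + service £24.47 = £536.66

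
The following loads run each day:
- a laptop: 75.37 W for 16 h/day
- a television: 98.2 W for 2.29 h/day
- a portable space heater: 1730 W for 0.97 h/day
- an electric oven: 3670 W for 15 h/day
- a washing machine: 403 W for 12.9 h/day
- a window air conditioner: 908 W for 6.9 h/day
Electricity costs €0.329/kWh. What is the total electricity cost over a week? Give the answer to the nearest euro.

laptop: 75.37 W × 16 h × 7 d = 8,441 Wh = 8.441 kWh
television: 98.2 W × 2.29 h × 7 d = 1,574 Wh = 1.574 kWh
portable space heater: 1730 W × 0.97 h × 7 d = 11,747 Wh = 11.75 kWh
electric oven: 3670 W × 15 h × 7 d = 385,350 Wh = 385.4 kWh
washing machine: 403 W × 12.9 h × 7 d = 36,391 Wh = 36.39 kWh
window air conditioner: 908 W × 6.9 h × 7 d = 43,856 Wh = 43.86 kWh
Total energy = 8.441 + 1.574 + 11.75 + 385.4 + 36.39 + 43.86 = 487.4 kWh
Cost = 487.4 kWh × €0.329 = €160.34 ≈ €160

€160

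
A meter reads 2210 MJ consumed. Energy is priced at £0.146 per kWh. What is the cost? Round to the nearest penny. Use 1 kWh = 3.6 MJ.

2210 MJ × (0.27778 kWh/MJ) = 613.9 kWh
Cost = 613.9 kWh × £0.146/kWh = £89.63

£89.63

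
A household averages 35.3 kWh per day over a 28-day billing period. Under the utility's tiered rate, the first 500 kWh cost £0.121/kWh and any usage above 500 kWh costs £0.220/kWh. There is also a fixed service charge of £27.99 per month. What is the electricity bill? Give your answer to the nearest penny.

£195.94

Usage = 35.3 kWh/day × 28 days = 988.4 kWh
First 500 kWh × £0.121 = £60.50
Remaining 488.4 kWh × £0.220 = £107.45
Energy charge = £167.95; + service £27.99 = £195.94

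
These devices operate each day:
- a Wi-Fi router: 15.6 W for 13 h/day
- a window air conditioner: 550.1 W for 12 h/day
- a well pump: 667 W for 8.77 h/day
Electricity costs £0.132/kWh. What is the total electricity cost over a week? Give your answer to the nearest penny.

£11.69

Wi-Fi router: 15.6 W × 13 h × 7 d = 1,420 Wh = 1.42 kWh
window air conditioner: 550.1 W × 12 h × 7 d = 46,208 Wh = 46.21 kWh
well pump: 667 W × 8.77 h × 7 d = 40,947 Wh = 40.95 kWh
Total energy = 1.42 + 46.21 + 40.95 = 88.58 kWh
Cost = 88.58 kWh × £0.132 = £11.69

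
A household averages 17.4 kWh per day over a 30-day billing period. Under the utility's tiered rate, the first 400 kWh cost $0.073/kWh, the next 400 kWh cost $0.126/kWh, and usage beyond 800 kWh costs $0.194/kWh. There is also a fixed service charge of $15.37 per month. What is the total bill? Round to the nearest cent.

$59.94

Usage = 17.4 kWh/day × 30 days = 522 kWh
First 400 kWh × $0.073 = $29.20
Next 122 kWh × $0.126 = $15.37
Remaining tier: 0 kWh (not reached)
Energy charge = $44.57; + service $15.37 = $59.94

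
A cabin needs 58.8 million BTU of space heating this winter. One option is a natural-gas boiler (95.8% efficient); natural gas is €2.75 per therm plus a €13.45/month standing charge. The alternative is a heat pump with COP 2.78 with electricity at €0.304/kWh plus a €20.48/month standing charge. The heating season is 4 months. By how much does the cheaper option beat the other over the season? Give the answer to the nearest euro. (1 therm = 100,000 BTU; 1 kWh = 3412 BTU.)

Heat load = 58.8 × 10⁶ BTU = 58,800,000 BTU
Gas: input = 58,800,000 / 0.958 = 61,377,871 BTU = 613.8 therm → 613.8 × €2.75 = €1,687.89; + 4 × €13.45 standing = €1,741.69
Heat pump: 58,800,000 BTU / 3412 = 17,230 kWh heat; / 2.78 = 6,199 kWh in → × €0.304 = €1,884.50; + 4 × €20.48 standing = €1,966.42
Difference = |€1,741.69 − €1,966.42| = €224.73 ≈ €225

€225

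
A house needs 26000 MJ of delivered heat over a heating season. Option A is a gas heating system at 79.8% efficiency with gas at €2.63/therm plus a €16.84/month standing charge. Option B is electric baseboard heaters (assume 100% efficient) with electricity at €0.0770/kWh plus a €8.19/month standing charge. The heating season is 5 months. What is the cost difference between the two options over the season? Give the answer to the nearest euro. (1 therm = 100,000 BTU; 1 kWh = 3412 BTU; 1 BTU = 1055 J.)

€299

Heat load = 26000 MJ = 26,000,000,000 J / 1055 = 24,644,550 BTU
Gas: input = 24,644,550 / 0.798 = 30,882,894 BTU = 308.8 therm → 308.8 × €2.63 = €812.22; + 5 × €16.84 standing = €896.42
Electric: 24,644,550 BTU / 3412 = 7,223 kWh → × €0.0770 = €556.16; + 5 × €8.19 standing = €597.11
Difference = |€896.42 − €597.11| = €299.31 ≈ €299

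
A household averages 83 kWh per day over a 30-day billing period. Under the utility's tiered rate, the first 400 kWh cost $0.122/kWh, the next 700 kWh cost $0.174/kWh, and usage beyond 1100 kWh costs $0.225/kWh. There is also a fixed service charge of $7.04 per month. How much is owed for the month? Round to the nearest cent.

Usage = 83 kWh/day × 30 days = 2490 kWh
First 400 kWh × $0.122 = $48.80
Next 700 kWh × $0.174 = $121.80
Remaining 1390 kWh × $0.225 = $312.75
Energy charge = $483.35; + service $7.04 = $490.39

$490.39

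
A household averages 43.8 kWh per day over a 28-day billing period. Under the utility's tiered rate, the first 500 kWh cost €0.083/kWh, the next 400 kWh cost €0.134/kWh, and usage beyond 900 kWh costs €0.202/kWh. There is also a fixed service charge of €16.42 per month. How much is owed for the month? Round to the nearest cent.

Usage = 43.8 kWh/day × 28 days = 1226.4 kWh
First 500 kWh × €0.083 = €41.50
Next 400 kWh × €0.134 = €53.60
Remaining 326.4 kWh × €0.202 = €65.93
Energy charge = €161.03; + service €16.42 = €177.45

€177.45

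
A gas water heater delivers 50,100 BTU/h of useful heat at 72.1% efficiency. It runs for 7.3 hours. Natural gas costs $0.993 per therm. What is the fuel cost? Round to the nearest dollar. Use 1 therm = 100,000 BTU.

$5

Heat delivered = 50,100 BTU/h × 7.3 h = 365,730 BTU
Gas input = 365,730 / 0.721 = 507,254 BTU
= 507,254 / 100,000 = 5.073 therm
Cost = 5.073 × $0.993/therm = $5.04 ≈ $5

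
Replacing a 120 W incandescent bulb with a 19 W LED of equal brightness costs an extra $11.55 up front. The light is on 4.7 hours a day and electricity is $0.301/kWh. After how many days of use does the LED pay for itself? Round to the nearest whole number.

Power saved = 120 − 19 = 101 W
Daily energy saved = 101 W × 4.7 h = 474.7 Wh = 0.4747 kWh
Daily savings = 0.4747 × $0.301 = $0.1429
Payback = $11.55 / $0.1429 per day = 80.83 days

81 days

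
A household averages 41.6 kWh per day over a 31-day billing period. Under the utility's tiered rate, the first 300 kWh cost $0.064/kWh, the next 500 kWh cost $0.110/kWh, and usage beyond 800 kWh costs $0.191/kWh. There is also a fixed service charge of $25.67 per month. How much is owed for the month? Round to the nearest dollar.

$193

Usage = 41.6 kWh/day × 31 days = 1289.6 kWh
First 300 kWh × $0.064 = $19.20
Next 500 kWh × $0.110 = $55.00
Remaining 489.6 kWh × $0.191 = $93.51
Energy charge = $167.71; + service $25.67 = $193.38 ≈ $193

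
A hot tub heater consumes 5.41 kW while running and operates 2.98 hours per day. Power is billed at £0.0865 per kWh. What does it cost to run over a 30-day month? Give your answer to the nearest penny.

Energy = 5410 W × 2.98 h/day × 30 days = 483,654 Wh = 483.7 kWh
Cost = 483.7 kWh × £0.0865/kWh = £41.84

£41.84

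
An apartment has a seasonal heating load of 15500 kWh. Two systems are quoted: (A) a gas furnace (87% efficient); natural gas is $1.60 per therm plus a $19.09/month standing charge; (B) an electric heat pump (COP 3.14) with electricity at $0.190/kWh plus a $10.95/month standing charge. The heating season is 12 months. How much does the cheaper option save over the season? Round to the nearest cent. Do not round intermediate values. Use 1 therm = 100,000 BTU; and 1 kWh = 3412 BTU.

Heat load = 15500 kWh × 3412 = 52,886,000 BTU
Gas: input = 52,886,000 / 0.87 = 60,788,506 BTU = 607.9 therm → 607.9 × $1.60 = $972.62; + 12 × $19.09 standing = $1,201.70
Heat pump: 52,886,000 BTU / 3412 = 15,500 kWh heat; / 3.14 = 4,936 kWh in → × $0.190 = $937.90; + 12 × $10.95 standing = $1,069.30
Difference = |$1,201.70 − $1,069.30| = $132.40

$132.40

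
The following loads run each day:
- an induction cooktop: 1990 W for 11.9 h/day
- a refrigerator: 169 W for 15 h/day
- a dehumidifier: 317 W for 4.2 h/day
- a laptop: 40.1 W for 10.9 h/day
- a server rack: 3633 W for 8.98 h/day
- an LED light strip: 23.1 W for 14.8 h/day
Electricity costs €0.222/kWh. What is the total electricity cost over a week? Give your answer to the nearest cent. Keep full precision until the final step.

induction cooktop: 1990 W × 11.9 h × 7 d = 165,767 Wh = 165.8 kWh
refrigerator: 169 W × 15 h × 7 d = 17,745 Wh = 17.75 kWh
dehumidifier: 317 W × 4.2 h × 7 d = 9,320 Wh = 9.32 kWh
laptop: 40.1 W × 10.9 h × 7 d = 3,060 Wh = 3.06 kWh
server rack: 3633 W × 8.98 h × 7 d = 228,370 Wh = 228.4 kWh
LED light strip: 23.1 W × 14.8 h × 7 d = 2,393 Wh = 2.393 kWh
Total energy = 165.8 + 17.75 + 9.32 + 3.06 + 228.4 + 2.393 = 426.7 kWh
Cost = 426.7 kWh × €0.222 = €94.72

€94.72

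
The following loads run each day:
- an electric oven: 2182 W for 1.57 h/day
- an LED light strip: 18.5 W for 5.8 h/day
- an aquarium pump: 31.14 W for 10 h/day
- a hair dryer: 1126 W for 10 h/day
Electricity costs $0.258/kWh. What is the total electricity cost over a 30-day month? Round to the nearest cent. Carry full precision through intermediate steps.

$116.91

electric oven: 2182 W × 1.57 h × 30 d = 102,772 Wh = 102.8 kWh
LED light strip: 18.5 W × 5.8 h × 30 d = 3,219 Wh = 3.219 kWh
aquarium pump: 31.14 W × 10 h × 30 d = 9,342 Wh = 9.342 kWh
hair dryer: 1126 W × 10 h × 30 d = 337,800 Wh = 337.8 kWh
Total energy = 102.8 + 3.219 + 9.342 + 337.8 = 453.1 kWh
Cost = 453.1 kWh × $0.258 = $116.91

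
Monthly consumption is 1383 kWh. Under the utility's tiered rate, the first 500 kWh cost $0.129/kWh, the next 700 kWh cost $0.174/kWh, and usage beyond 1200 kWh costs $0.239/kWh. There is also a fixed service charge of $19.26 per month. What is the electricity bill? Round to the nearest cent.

$249.30

First 500 kWh × $0.129 = $64.50
Next 700 kWh × $0.174 = $121.80
Remaining 183 kWh × $0.239 = $43.74
Energy charge = $230.04; + service $19.26 = $249.30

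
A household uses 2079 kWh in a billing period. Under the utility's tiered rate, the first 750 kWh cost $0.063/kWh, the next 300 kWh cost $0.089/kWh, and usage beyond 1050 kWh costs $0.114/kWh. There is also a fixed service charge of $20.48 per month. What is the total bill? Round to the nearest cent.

$211.74

First 750 kWh × $0.063 = $47.25
Next 300 kWh × $0.089 = $26.70
Remaining 1029 kWh × $0.114 = $117.31
Energy charge = $191.26; + service $20.48 = $211.74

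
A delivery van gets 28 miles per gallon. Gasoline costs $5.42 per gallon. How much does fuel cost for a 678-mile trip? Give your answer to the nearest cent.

Fuel = 678 mi / 28 mpg = 24.21 gal
Cost = 24.21 gal × $5.42/gal = $131.24

$131.24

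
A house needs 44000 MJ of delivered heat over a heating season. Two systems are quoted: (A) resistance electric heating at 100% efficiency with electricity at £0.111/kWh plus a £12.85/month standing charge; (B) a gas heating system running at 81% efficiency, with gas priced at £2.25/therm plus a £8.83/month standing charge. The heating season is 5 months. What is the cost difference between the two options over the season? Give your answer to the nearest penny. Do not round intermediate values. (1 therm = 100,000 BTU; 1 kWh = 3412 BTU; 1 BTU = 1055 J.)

£218.39

Heat load = 44000 MJ = 44,000,000,000 J / 1055 = 41,706,161 BTU
Gas: input = 41,706,161 / 0.81 = 51,489,088 BTU = 514.9 therm → 514.9 × £2.25 = £1,158.50; + 5 × £8.83 standing = £1,202.65
Electric: 41,706,161 BTU / 3412 = 12,220 kWh → × £0.111 = £1,356.79; + 5 × £12.85 standing = £1,421.04
Difference = |£1,202.65 − £1,421.04| = £218.39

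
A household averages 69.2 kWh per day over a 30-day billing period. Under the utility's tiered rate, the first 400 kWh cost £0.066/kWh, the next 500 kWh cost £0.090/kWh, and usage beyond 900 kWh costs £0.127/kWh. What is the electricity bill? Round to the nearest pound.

Usage = 69.2 kWh/day × 30 days = 2076 kWh
First 400 kWh × £0.066 = £26.40
Next 500 kWh × £0.090 = £45.00
Remaining 1176 kWh × £0.127 = £149.35
Total = £220.75 ≈ £221

£221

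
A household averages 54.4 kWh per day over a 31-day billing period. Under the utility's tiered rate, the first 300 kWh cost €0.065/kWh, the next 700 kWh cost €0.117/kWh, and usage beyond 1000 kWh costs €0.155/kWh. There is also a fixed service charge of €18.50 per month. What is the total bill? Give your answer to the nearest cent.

€226.29

Usage = 54.4 kWh/day × 31 days = 1686.4 kWh
First 300 kWh × €0.065 = €19.50
Next 700 kWh × €0.117 = €81.90
Remaining 686.4 kWh × €0.155 = €106.39
Energy charge = €207.79; + service €18.50 = €226.29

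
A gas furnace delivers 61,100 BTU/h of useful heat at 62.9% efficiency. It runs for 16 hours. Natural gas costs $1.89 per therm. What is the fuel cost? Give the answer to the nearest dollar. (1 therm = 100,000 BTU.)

Heat delivered = 61,100 BTU/h × 16 h = 977,600 BTU
Gas input = 977,600 / 0.629 = 1,554,213 BTU
= 1,554,213 / 100,000 = 15.54 therm
Cost = 15.54 × $1.89/therm = $29.37 ≈ $29

$29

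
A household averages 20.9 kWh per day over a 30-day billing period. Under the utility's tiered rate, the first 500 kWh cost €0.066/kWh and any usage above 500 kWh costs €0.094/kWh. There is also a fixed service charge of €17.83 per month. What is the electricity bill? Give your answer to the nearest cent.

Usage = 20.9 kWh/day × 30 days = 627 kWh
First 500 kWh × €0.066 = €33.00
Remaining 127 kWh × €0.094 = €11.94
Energy charge = €44.94; + service €17.83 = €62.77

€62.77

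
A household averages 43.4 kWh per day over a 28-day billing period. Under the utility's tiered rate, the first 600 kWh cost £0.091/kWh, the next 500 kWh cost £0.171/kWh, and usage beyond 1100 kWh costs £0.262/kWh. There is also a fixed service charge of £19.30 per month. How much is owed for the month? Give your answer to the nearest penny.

£189.58

Usage = 43.4 kWh/day × 28 days = 1215.2 kWh
First 600 kWh × £0.091 = £54.60
Next 500 kWh × £0.171 = £85.50
Remaining 115.2 kWh × £0.262 = £30.18
Energy charge = £170.28; + service £19.30 = £189.58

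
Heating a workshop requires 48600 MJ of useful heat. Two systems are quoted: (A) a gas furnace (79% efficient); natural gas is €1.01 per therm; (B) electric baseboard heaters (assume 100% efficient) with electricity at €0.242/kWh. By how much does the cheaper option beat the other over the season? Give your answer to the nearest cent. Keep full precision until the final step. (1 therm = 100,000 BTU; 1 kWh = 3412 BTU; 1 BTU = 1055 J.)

€2678.36

Heat load = 48600 MJ = 48,600,000,000 J / 1055 = 46,066,351 BTU
Gas: input = 46,066,351 / 0.79 = 58,311,836 BTU = 583.1 therm → 583.1 × €1.01 = €588.95
Electric: 46,066,351 BTU / 3412 = 13,500 kWh → × €0.242 = €3,267.31
Difference = |€588.95 − €3,267.31| = €2,678.36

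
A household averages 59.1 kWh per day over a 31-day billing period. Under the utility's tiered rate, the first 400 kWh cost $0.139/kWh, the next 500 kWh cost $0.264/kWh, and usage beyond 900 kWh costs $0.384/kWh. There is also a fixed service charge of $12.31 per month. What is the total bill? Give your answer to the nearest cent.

Usage = 59.1 kWh/day × 31 days = 1832.1 kWh
First 400 kWh × $0.139 = $55.60
Next 500 kWh × $0.264 = $132.00
Remaining 932.1 kWh × $0.384 = $357.93
Energy charge = $545.53; + service $12.31 = $557.84

$557.84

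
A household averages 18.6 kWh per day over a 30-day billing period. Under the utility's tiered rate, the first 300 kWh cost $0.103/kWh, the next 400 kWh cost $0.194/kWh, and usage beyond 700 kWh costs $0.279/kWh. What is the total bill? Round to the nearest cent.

Usage = 18.6 kWh/day × 30 days = 558 kWh
First 300 kWh × $0.103 = $30.90
Next 258 kWh × $0.194 = $50.05
Remaining tier: 0 kWh (not reached)
Total = $80.95

$80.95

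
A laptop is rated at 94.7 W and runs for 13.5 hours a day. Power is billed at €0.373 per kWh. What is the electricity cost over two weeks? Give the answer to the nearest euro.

€7

Energy = 94.7 W × 13.5 h/day × 14 days = 17,898 Wh = 17.9 kWh
Cost = 17.9 kWh × €0.373/kWh = €6.68 ≈ €7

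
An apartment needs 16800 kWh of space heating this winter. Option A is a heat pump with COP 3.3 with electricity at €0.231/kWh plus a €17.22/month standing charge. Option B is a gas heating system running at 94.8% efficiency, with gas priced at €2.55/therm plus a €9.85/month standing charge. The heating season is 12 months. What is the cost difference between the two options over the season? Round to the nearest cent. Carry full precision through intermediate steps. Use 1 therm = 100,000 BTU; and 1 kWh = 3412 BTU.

€277.44

Heat load = 16800 kWh × 3412 = 57,321,600 BTU
Gas: input = 57,321,600 / 0.948 = 60,465,823 BTU = 604.7 therm → 604.7 × €2.55 = €1,541.88; + 12 × €9.85 standing = €1,660.08
Heat pump: 57,321,600 BTU / 3412 = 16,800 kWh heat; / 3.3 = 5,091 kWh in → × €0.231 = €1,176.00; + 12 × €17.22 standing = €1,382.64
Difference = |€1,660.08 − €1,382.64| = €277.44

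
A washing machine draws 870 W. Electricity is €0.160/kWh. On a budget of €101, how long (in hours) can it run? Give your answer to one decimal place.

Energy budget = €101 / €0.160 per kWh = 631.2 kWh = 631,250 Wh
Runtime = 631,250 Wh / 870 W = 725.6 h

725.6 h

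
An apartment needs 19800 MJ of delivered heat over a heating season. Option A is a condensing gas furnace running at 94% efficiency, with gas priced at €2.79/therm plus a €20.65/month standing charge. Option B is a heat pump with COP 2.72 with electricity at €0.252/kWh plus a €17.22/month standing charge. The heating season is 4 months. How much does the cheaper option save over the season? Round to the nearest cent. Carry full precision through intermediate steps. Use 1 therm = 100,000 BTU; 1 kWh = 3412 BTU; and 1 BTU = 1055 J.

Heat load = 19800 MJ = 19,800,000,000 J / 1055 = 18,767,773 BTU
Gas: input = 18,767,773 / 0.94 = 19,965,715 BTU = 199.7 therm → 199.7 × €2.79 = €557.04; + 4 × €20.65 standing = €639.64
Heat pump: 18,767,773 BTU / 3412 = 5,501 kWh heat; / 2.72 = 2,022 kWh in → × €0.252 = €509.61; + 4 × €17.22 standing = €578.49
Difference = |€639.64 − €578.49| = €61.16

€61.16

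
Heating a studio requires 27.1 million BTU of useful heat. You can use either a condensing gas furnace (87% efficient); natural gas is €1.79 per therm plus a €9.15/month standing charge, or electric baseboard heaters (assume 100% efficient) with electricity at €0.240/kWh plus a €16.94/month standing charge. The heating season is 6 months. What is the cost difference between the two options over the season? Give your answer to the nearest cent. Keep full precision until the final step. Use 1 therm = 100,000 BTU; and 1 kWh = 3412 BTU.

€1395.38

Heat load = 27.1 × 10⁶ BTU = 27,100,000 BTU
Gas: input = 27,100,000 / 0.87 = 31,149,425 BTU = 311.5 therm → 311.5 × €1.79 = €557.57; + 6 × €9.15 standing = €612.47
Electric: 27,100,000 BTU / 3412 = 7,943 kWh → × €0.240 = €1,906.21; + 6 × €16.94 standing = €2,007.85
Difference = |€612.47 − €2,007.85| = €1,395.38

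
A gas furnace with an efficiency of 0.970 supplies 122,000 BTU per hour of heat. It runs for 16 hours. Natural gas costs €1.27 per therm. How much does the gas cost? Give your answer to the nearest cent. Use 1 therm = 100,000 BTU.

Heat delivered = 122,000 BTU/h × 16 h = 1,952,000 BTU
Gas input = 1,952,000 / 0.970 = 2,012,371 BTU
= 2,012,371 / 100,000 = 20.12 therm
Cost = 20.12 × €1.27/therm = €25.56

€25.56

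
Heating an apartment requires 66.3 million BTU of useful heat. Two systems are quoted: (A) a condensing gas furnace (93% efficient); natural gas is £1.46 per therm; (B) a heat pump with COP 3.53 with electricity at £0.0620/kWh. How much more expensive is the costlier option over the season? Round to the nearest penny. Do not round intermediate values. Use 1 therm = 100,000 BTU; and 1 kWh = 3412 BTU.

Heat load = 66.3 × 10⁶ BTU = 66,300,000 BTU
Gas: input = 66,300,000 / 0.93 = 71,290,323 BTU = 712.9 therm → 712.9 × £1.46 = £1,040.84
Heat pump: 66,300,000 BTU / 3412 = 19,430 kWh heat; / 3.53 = 5,505 kWh in → × £0.0620 = £341.29
Difference = |£1,040.84 − £341.29| = £699.55

£699.55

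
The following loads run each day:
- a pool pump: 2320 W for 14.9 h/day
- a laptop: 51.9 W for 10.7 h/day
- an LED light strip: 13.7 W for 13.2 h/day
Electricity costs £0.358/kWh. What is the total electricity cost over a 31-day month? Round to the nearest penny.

pool pump: 2320 W × 14.9 h × 31 d = 1,071,608 Wh = 1,072 kWh
laptop: 51.9 W × 10.7 h × 31 d = 17,215 Wh = 17.22 kWh
LED light strip: 13.7 W × 13.2 h × 31 d = 5,606 Wh = 5.606 kWh
Total energy = 1,072 + 17.22 + 5.606 = 1,094 kWh
Cost = 1,094 kWh × £0.358 = £391.81

£391.81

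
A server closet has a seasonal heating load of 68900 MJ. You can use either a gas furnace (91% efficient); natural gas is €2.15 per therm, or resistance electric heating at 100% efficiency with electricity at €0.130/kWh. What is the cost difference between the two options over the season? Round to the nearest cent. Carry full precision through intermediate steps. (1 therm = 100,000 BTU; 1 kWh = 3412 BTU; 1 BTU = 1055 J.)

€945.30

Heat load = 68900 MJ = 68,900,000,000 J / 1055 = 65,308,057 BTU
Gas: input = 65,308,057 / 0.91 = 71,767,095 BTU = 717.7 therm → 717.7 × €2.15 = €1,542.99
Electric: 65,308,057 BTU / 3412 = 19,140 kWh → × €0.130 = €2,488.29
Difference = |€1,542.99 − €2,488.29| = €945.30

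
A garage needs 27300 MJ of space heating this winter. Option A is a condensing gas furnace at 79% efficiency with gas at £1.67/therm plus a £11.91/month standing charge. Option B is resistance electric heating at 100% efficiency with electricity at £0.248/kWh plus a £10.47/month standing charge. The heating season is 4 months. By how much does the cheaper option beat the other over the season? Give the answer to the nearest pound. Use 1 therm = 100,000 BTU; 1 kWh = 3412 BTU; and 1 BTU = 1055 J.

£1328

Heat load = 27300 MJ = 27,300,000,000 J / 1055 = 25,876,777 BTU
Gas: input = 25,876,777 / 0.79 = 32,755,414 BTU = 327.6 therm → 327.6 × £1.67 = £547.02; + 4 × £11.91 standing = £594.66
Electric: 25,876,777 BTU / 3412 = 7,584 kWh → × £0.248 = £1,880.84; + 4 × £10.47 standing = £1,922.72
Difference = |£594.66 − £1,922.72| = £1,328.07 ≈ £1328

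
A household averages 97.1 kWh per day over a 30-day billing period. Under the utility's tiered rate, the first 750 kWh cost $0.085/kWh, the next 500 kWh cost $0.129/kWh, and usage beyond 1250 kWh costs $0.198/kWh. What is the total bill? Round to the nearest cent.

$457.52

Usage = 97.1 kWh/day × 30 days = 2913 kWh
First 750 kWh × $0.085 = $63.75
Next 500 kWh × $0.129 = $64.50
Remaining 1663 kWh × $0.198 = $329.27
Total = $457.52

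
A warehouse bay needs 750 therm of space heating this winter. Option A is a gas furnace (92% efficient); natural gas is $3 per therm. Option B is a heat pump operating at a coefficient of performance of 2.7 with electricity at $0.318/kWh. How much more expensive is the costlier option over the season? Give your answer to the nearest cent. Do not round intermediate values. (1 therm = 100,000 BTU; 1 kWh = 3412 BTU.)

$143.25

Heat load = 750 therm × 100,000 = 75,000,000 BTU
Gas: input = 75,000,000 / 0.920 = 81,521,739 BTU = 815.2 therm → 815.2 × $3 = $2,445.65
Heat pump: 75,000,000 BTU / 3412 = 21,980 kWh heat; / 2.7 = 8,141 kWh in → × $0.318 = $2,588.90
Difference = |$2,445.65 − $2,588.90| = $143.25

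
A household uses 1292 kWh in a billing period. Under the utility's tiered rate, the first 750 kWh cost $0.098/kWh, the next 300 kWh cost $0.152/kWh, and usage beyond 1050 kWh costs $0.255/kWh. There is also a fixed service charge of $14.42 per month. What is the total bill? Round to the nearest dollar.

$195

First 750 kWh × $0.098 = $73.50
Next 300 kWh × $0.152 = $45.60
Remaining 242 kWh × $0.255 = $61.71
Energy charge = $180.81; + service $14.42 = $195.23 ≈ $195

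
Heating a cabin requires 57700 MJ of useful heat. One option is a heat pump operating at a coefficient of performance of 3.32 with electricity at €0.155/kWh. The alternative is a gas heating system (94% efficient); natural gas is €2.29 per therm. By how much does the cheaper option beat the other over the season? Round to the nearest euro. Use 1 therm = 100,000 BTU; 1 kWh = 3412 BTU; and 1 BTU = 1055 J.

Heat load = 57700 MJ = 57,700,000,000 J / 1055 = 54,691,943 BTU
Gas: input = 54,691,943 / 0.94 = 58,182,918 BTU = 581.8 therm → 581.8 × €2.29 = €1,332.39
Heat pump: 54,691,943 BTU / 3412 = 16,030 kWh heat; / 3.32 = 4,828 kWh in → × €0.155 = €748.36
Difference = |€1,332.39 − €748.36| = €584.03 ≈ €584

€584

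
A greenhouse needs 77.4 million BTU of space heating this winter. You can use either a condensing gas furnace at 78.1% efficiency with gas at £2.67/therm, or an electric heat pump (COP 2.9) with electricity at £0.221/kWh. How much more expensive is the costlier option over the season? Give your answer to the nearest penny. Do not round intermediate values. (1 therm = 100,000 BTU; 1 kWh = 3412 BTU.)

£917.34

Heat load = 77.4 × 10⁶ BTU = 77,400,000 BTU
Gas: input = 77,400,000 / 0.781 = 99,103,713 BTU = 991 therm → 991 × £2.67 = £2,646.07
Heat pump: 77,400,000 BTU / 3412 = 22,680 kWh heat; / 2.9 = 7,822 kWh in → × £0.221 = £1,728.73
Difference = |£2,646.07 − £1,728.73| = £917.34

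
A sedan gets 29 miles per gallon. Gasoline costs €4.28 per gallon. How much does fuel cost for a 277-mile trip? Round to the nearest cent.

€40.88

Fuel = 277 mi / 29 mpg = 9.552 gal
Cost = 9.552 gal × €4.28/gal = €40.88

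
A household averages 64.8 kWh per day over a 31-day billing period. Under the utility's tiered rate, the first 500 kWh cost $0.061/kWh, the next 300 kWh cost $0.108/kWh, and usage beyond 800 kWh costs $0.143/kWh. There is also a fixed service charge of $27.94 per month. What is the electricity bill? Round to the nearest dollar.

$264

Usage = 64.8 kWh/day × 31 days = 2008.8 kWh
First 500 kWh × $0.061 = $30.50
Next 300 kWh × $0.108 = $32.40
Remaining 1208.8 kWh × $0.143 = $172.86
Energy charge = $235.76; + service $27.94 = $263.70 ≈ $264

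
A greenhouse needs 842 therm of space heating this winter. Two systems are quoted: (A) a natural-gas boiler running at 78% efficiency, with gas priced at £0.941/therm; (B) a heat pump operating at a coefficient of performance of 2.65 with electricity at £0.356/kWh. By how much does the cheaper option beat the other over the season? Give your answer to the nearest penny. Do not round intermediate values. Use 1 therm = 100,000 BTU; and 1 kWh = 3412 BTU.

Heat load = 842 therm × 100,000 = 84,200,000 BTU
Gas: input = 84,200,000 / 0.78 = 107,948,718 BTU = 1,079 therm → 1,079 × £0.941 = £1,015.80
Heat pump: 84,200,000 BTU / 3412 = 24,680 kWh heat; / 2.65 = 9,312 kWh in → × £0.356 = £3,315.18
Difference = |£1,015.80 − £3,315.18| = £2,299.38

£2299.38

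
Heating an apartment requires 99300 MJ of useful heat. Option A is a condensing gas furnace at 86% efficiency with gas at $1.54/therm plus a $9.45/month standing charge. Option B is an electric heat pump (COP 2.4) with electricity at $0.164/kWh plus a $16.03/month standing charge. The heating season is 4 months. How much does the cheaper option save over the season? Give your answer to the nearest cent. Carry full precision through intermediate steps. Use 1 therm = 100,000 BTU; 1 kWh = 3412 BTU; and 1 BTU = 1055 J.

$225.90

Heat load = 99300 MJ = 99,300,000,000 J / 1055 = 94,123,223 BTU
Gas: input = 94,123,223 / 0.86 = 109,445,608 BTU = 1,094 therm → 1,094 × $1.54 = $1,685.46; + 4 × $9.45 standing = $1,723.26
Heat pump: 94,123,223 BTU / 3412 = 27,590 kWh heat; / 2.4 = 11,490 kWh in → × $0.164 = $1,885.04; + 4 × $16.03 standing = $1,949.16
Difference = |$1,723.26 − $1,949.16| = $225.90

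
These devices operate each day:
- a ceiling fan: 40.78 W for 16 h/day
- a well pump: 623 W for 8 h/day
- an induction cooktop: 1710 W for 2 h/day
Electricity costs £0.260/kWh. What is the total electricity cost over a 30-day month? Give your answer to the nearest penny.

£70.64

ceiling fan: 40.78 W × 16 h × 30 d = 19,574 Wh = 19.57 kWh
well pump: 623 W × 8 h × 30 d = 149,520 Wh = 149.5 kWh
induction cooktop: 1710 W × 2 h × 30 d = 102,600 Wh = 102.6 kWh
Total energy = 19.57 + 149.5 + 102.6 = 271.7 kWh
Cost = 271.7 kWh × £0.260 = £70.64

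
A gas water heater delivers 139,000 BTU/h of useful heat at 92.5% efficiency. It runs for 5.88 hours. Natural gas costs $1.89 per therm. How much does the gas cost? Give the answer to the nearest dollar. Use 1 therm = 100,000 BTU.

Heat delivered = 139,000 BTU/h × 5.88 h = 817,320 BTU
Gas input = 817,320 / 0.925 = 883,589 BTU
= 883,589 / 100,000 = 8.836 therm
Cost = 8.836 × $1.89/therm = $16.70 ≈ $17

$17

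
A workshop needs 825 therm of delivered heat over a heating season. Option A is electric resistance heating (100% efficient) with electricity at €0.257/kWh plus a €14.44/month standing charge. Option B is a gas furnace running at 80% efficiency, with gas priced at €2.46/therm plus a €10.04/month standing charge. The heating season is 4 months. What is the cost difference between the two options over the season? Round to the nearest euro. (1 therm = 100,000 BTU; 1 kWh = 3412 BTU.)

€3695

Heat load = 825 therm × 100,000 = 82,500,000 BTU
Gas: input = 82,500,000 / 0.80 = 103,125,000 BTU = 1,031 therm → 1,031 × €2.46 = €2,536.88; + 4 × €10.04 standing = €2,577.03
Electric: 82,500,000 BTU / 3412 = 24,180 kWh → × €0.257 = €6,214.10; + 4 × €14.44 standing = €6,271.86
Difference = |€2,577.03 − €6,271.86| = €3,694.82 ≈ €3695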